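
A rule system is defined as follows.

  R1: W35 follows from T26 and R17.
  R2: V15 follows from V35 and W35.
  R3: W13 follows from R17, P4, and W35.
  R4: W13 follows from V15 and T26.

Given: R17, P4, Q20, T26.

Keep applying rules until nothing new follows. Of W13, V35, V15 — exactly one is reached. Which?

W13

From T26 and R17, R1 gives W35.
R17, P4, and W35 hold, so W13 follows (R3).
No rule produces V35, and it is not given. V15 would need V35 and W35 (R2), but V35 is never established.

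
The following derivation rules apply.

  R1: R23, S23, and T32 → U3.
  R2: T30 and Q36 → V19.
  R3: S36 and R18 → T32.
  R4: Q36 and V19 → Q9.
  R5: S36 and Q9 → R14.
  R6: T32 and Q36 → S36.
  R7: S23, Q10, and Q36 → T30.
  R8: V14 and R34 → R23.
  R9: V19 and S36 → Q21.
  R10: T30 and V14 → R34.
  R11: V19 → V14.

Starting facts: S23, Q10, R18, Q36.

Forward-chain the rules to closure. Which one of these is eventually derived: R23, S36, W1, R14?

R23

From S23, Q10, and Q36, R7 gives T30.
T30 and Q36 hold, so V19 follows (R2).
From V19, R11 gives V14.
From T30 and V14, R10 gives R34.
From V14 and R34, R8 gives R23.
R14 would need S36 and Q9 (R5), but S36 is never established. No rule produces W1, and it is not given. S36 would need T32 and Q36 (R6), but T32 is never established.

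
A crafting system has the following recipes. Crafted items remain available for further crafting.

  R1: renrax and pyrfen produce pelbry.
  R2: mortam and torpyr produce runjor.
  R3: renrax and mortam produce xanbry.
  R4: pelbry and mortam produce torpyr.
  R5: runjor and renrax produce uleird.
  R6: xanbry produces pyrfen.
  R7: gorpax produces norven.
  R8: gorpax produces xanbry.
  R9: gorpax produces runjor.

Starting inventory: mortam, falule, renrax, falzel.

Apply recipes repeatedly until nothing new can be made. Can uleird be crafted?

renrax and mortam → xanbry (R3).
Using R6, xanbry makes pyrfen.
renrax and pyrfen → pelbry (R1).
pelbry and mortam → torpyr (R4).
mortam and torpyr → runjor (R2).
runjor and renrax → uleird (R5).

Yes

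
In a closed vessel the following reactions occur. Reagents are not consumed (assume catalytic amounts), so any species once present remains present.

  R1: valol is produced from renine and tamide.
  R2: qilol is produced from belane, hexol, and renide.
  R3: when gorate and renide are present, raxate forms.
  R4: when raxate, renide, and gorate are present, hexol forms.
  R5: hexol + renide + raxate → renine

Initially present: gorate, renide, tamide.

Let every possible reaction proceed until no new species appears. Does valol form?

Yes

gorate and renide present → raxate forms (R3).
raxate, renide, and gorate present → hexol forms (R4).
hexol, renide, and raxate present → renine forms (R5).
renine and tamide present → valol forms (R1).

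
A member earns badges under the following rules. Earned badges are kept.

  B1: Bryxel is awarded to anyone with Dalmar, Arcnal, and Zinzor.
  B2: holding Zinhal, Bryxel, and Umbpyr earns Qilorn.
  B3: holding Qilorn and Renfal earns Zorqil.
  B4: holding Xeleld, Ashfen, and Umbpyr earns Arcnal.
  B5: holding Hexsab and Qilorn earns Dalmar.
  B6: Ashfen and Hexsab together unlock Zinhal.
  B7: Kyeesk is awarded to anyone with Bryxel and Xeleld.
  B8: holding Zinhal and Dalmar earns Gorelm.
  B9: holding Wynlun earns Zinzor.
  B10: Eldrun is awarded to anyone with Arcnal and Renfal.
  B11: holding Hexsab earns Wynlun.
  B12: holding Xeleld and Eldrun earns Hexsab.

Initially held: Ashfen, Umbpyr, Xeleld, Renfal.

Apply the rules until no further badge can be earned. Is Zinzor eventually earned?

With Xeleld, Ashfen, and Umbpyr, Arcnal is earned (B4).
With Arcnal and Renfal, Eldrun is earned (B10).
With Xeleld and Eldrun, Hexsab is earned (B12).
With Hexsab, Wynlun is earned (B11).
With Wynlun, Zinzor is earned (B9).

Yes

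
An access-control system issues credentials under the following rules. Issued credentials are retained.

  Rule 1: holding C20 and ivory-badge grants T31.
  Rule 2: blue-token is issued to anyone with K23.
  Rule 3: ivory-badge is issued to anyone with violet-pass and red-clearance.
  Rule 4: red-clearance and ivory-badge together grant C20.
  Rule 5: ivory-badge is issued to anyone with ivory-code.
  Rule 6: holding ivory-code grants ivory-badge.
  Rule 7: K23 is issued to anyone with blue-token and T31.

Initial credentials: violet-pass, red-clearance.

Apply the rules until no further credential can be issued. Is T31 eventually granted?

Yes

Holding violet-pass and red-clearance grants ivory-badge (Rule 3).
Holding red-clearance and ivory-badge grants C20 (Rule 4).
Holding C20 and ivory-badge grants T31 (Rule 1).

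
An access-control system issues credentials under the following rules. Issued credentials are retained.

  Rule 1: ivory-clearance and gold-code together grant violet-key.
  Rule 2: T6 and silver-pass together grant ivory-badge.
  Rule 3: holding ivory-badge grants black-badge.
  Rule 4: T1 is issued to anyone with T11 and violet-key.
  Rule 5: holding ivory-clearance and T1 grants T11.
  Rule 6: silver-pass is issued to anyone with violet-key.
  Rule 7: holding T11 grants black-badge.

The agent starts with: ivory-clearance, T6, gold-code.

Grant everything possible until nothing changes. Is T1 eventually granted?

T1 would need T11 and violet-key (Rule 4), but T11 is never granted.

No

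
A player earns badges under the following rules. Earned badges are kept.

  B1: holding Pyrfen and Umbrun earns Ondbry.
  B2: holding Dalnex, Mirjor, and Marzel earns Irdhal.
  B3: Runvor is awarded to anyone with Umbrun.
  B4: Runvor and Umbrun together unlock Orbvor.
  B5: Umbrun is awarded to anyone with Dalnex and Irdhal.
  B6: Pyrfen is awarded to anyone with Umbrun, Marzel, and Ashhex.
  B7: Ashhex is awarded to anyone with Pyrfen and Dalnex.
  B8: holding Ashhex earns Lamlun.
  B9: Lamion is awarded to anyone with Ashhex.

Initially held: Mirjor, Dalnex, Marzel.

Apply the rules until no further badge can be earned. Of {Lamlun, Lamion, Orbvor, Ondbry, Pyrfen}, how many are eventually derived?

1

With Dalnex, Mirjor, and Marzel, Irdhal is earned (B2).
With Dalnex and Irdhal, Umbrun is earned (B5).
With Umbrun, Runvor is earned (B3).
With Runvor and Umbrun, Orbvor is earned (B4).
Lamlun would need Ashhex (B8), but Ashhex is never earned.
Lamion would need Ashhex (B9), but Ashhex is never earned.
Orbvor: reached.
Ondbry would need Pyrfen and Umbrun (B1), but Pyrfen is never earned.
Pyrfen would need Umbrun, Marzel, and Ashhex (B6), but Ashhex is never earned.
Reached: Orbvor — 1 of the 5.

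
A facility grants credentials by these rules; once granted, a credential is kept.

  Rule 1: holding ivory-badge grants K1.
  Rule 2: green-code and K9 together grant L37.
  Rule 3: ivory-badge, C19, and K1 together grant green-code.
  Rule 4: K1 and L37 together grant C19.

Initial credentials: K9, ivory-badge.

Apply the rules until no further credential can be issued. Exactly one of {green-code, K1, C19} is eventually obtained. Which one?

Holding ivory-badge grants K1 (Rule 1).
green-code would need ivory-badge, C19, and K1 (Rule 3), but C19 is never granted. C19 would need K1 and L37 (Rule 4), but L37 is never granted.

K1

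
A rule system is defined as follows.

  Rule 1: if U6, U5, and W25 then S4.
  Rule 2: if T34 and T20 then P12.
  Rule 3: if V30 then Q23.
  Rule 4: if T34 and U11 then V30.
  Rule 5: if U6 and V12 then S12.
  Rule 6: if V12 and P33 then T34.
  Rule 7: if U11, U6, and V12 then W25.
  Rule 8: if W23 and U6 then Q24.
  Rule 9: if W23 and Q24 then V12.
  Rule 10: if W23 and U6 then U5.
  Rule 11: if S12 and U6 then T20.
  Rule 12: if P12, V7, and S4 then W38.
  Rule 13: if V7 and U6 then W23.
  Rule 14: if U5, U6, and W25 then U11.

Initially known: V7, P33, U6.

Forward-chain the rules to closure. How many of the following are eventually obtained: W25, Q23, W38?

W25 would need U11, U6, and V12 (Rule 7), but U11 is never established.
Q23 would need V30 (Rule 3), but V30 is never established.
W38 would need P12, V7, and S4 (Rule 12), but S4 is never established.
None of the 3 are reached.

0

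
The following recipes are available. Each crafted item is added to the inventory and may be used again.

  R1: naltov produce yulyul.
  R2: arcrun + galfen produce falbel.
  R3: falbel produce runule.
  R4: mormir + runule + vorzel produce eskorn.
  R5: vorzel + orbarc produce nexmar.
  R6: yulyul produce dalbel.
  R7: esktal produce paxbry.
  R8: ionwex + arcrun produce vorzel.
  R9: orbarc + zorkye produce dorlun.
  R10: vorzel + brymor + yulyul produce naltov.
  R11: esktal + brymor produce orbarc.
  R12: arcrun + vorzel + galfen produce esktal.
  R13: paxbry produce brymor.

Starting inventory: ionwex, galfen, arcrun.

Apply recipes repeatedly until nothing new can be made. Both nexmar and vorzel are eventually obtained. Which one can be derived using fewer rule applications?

vorzel: ionwex + arcrun → vorzel (R8). [1 rule application]
nexmar: Using R8, ionwex and arcrun make vorzel. Using R12, arcrun, vorzel, and galfen make esktal. Using R7, esktal makes paxbry. Using R13, paxbry makes brymor. Using R11, esktal and brymor make orbarc. vorzel + orbarc → nexmar (R5). [6 rule applications]
vorzel needs fewer.

vorzel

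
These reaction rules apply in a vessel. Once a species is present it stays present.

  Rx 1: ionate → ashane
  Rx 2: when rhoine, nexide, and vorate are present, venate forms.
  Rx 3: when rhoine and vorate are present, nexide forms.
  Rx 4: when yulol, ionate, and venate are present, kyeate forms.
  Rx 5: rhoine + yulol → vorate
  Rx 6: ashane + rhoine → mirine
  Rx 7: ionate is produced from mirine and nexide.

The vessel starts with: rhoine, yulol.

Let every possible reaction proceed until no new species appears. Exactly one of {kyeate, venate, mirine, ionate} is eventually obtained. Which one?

venate

rhoine and yulol present → vorate forms (Rx 5).
rhoine and vorate present → nexide forms (Rx 3).
rhoine, nexide, and vorate present → venate forms (Rx 2).
kyeate would need yulol, ionate, and venate (Rx 4), but ionate never forms. mirine would need ashane and rhoine (Rx 6), but ashane never forms. ionate would need mirine and nexide (Rx 7), but mirine never forms.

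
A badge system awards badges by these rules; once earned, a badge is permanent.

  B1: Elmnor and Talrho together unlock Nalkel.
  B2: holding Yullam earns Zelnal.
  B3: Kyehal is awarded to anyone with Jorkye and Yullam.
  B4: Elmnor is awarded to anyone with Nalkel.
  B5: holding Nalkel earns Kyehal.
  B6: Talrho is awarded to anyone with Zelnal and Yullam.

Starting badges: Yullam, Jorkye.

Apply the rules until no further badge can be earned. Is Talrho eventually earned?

Yes

With Yullam, Zelnal is earned (B2).
With Zelnal and Yullam, Talrho is earned (B6).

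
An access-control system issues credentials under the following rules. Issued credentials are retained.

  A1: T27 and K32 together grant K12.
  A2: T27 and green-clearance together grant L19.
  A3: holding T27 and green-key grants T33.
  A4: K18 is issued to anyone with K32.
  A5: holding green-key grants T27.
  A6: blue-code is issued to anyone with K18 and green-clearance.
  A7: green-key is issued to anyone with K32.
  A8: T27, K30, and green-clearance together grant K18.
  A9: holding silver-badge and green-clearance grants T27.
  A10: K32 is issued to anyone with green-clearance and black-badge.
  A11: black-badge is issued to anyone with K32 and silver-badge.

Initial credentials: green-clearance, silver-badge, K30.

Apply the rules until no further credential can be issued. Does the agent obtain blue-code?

Yes

Holding silver-badge and green-clearance grants T27 (A9).
Holding T27, K30, and green-clearance grants K18 (A8).
Holding K18 and green-clearance grants blue-code (A6).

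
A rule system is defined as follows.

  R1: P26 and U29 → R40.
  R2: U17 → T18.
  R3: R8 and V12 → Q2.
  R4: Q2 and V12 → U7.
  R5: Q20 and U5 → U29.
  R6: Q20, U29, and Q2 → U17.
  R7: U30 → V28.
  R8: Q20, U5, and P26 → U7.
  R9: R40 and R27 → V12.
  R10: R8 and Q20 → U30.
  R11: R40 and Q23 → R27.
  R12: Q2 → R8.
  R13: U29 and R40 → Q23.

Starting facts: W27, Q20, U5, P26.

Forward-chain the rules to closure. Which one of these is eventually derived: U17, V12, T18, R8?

V12

From Q20 and U5, R5 gives U29.
From P26 and U29, R1 gives R40.
U29 and R40 hold, so Q23 follows (R13).
R40 and Q23 hold, so R27 follows (R11).
From R40 and R27, R9 gives V12.
U17 would need Q20, U29, and Q2 (R6), but Q2 is never established. T18 would need U17 (R2), but U17 is never established. R8 would need Q2 (R12), but Q2 is never established.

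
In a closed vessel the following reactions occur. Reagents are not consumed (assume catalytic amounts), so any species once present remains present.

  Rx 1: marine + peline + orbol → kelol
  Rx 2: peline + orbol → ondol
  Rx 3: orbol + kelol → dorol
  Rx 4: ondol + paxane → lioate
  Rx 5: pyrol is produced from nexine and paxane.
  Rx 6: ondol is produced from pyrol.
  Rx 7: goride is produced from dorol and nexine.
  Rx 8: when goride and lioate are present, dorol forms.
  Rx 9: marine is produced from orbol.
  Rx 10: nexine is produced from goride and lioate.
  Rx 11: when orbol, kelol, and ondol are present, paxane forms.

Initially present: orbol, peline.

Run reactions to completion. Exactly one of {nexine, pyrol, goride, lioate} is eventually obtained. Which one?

peline and orbol present → ondol forms (Rx 2).
orbol present → marine forms (Rx 9).
marine, peline, and orbol present → kelol forms (Rx 1).
orbol, kelol, and ondol present → paxane forms (Rx 11).
ondol and paxane present → lioate forms (Rx 4).
goride would need dorol and nexine (Rx 7), but nexine never forms. nexine would need goride and lioate (Rx 10), but goride never forms. pyrol would need nexine and paxane (Rx 5), but nexine never forms.

lioate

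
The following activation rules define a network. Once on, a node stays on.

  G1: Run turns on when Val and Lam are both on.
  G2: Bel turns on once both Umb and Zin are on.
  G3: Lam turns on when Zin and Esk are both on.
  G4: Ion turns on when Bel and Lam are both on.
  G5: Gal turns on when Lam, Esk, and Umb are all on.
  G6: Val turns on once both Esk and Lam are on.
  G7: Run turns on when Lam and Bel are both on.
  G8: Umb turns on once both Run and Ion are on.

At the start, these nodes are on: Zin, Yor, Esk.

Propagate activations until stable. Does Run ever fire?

Zin and Esk are on, so Lam turns on (G3).
G6: Esk and Lam on → Val on.
Val and Lam are on, so Run turns on (G1).

Yes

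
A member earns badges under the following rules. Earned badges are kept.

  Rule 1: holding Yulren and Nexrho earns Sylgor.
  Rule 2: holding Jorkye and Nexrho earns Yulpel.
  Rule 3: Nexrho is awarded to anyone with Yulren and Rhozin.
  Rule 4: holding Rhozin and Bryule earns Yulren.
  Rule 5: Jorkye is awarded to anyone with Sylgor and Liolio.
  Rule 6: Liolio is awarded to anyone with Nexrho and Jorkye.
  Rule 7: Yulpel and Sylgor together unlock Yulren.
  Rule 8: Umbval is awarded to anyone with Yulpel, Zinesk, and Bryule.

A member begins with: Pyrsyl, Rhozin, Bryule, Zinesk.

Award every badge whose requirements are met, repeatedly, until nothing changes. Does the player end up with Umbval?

No

Umbval would need Yulpel, Zinesk, and Bryule (Rule 8), but Yulpel is never earned.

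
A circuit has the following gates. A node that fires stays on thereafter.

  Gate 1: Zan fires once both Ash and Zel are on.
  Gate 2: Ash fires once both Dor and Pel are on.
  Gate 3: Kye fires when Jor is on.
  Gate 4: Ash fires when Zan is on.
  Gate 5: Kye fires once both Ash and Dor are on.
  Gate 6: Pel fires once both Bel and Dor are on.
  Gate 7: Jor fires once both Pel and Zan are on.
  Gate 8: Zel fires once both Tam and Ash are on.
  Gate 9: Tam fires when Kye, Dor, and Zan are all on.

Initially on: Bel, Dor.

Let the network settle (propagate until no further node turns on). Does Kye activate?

Yes

Bel and Dor are on, so Pel fires (Gate 6).
Gate 2: Dor and Pel on → Ash on.
Ash and Dor are on, so Kye fires (Gate 5).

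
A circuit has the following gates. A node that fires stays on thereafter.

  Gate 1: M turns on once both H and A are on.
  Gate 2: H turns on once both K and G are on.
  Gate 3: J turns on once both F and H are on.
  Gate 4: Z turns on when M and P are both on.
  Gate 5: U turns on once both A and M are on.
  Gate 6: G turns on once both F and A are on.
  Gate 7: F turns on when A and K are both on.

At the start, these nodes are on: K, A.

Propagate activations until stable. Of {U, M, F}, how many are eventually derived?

3

Gate 7: A and K on → F on.
F and A are on, so G turns on (Gate 6).
K and G are on, so H turns on (Gate 2).
H and A are on, so M turns on (Gate 1).
A and M are on, so U turns on (Gate 5).
U: reached.
M: reached.
F: reached.
All 3 are reached.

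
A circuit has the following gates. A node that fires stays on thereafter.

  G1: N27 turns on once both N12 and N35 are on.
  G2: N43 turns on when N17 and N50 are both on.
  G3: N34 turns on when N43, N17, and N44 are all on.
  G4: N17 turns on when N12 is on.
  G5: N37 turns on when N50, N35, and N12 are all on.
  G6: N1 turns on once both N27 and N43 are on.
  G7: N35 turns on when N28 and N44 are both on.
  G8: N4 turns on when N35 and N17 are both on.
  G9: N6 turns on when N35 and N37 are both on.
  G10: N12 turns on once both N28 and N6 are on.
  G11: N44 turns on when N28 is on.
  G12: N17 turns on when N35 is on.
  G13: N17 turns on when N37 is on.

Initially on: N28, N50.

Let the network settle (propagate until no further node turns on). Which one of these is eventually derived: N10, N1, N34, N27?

N34

G11: N28 on → N44 on.
N28 and N44 are on, so N35 turns on (G7).
N35 is on, so N17 turns on (G12).
N17 and N50 are on, so N43 turns on (G2).
G3: N43, N17, and N44 on → N34 on.
No rule produces N10, and it is not given. N1 would need N27 and N43 (G6), but N27 never turns on. N27 would need N12 and N35 (G1), but N12 never turns on.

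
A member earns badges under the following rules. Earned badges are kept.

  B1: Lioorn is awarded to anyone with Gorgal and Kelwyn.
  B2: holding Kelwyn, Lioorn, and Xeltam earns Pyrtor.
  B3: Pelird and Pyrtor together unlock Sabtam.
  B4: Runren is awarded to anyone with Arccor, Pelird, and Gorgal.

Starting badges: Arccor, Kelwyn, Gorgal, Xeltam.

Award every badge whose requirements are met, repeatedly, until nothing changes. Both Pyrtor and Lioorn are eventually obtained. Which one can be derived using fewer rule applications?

Lioorn

Lioorn: With Gorgal and Kelwyn, Lioorn is earned (B1). [1 rule application]
Pyrtor: With Gorgal and Kelwyn, Lioorn is earned (B1). With Kelwyn, Lioorn, and Xeltam, Pyrtor is earned (B2). [2 rule applications]
Lioorn needs fewer.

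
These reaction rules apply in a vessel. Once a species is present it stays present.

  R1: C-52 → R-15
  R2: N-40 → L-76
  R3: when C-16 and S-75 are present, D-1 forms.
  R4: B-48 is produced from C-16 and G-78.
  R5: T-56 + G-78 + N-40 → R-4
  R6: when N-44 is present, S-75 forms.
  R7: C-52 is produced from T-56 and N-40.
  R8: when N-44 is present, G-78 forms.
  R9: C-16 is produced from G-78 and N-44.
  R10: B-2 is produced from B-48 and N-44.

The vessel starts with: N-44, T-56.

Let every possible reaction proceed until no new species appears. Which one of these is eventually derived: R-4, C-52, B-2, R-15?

N-44 present → G-78 forms (R8).
G-78 and N-44 present → C-16 forms (R9).
C-16 and G-78 present → B-48 forms (R4).
B-48 and N-44 present → B-2 forms (R10).
C-52 would need T-56 and N-40 (R7), but N-40 never forms. R-15 would need C-52 (R1), but C-52 never forms. R-4 would need T-56, G-78, and N-40 (R5), but N-40 never forms.

B-2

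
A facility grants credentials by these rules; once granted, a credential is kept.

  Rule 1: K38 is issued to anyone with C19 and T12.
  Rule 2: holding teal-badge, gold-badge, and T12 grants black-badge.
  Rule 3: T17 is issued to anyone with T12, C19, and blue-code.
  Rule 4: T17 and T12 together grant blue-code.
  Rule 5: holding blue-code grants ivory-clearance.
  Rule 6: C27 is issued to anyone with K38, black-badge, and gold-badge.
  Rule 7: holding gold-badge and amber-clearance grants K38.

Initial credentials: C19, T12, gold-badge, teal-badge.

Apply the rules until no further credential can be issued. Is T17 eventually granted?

T17 would need T12, C19, and blue-code (Rule 3), but blue-code is never granted.

No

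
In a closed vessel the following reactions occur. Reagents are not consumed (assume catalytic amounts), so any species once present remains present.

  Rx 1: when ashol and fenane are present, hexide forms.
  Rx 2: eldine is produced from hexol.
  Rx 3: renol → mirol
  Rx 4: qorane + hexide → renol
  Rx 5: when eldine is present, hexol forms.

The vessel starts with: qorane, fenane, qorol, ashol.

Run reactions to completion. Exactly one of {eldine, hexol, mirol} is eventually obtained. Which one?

ashol and fenane present → hexide forms (Rx 1).
qorane and hexide present → renol forms (Rx 4).
renol present → mirol forms (Rx 3).
eldine would need hexol (Rx 2), but hexol never forms. hexol would need eldine (Rx 5), but eldine never forms.

mirol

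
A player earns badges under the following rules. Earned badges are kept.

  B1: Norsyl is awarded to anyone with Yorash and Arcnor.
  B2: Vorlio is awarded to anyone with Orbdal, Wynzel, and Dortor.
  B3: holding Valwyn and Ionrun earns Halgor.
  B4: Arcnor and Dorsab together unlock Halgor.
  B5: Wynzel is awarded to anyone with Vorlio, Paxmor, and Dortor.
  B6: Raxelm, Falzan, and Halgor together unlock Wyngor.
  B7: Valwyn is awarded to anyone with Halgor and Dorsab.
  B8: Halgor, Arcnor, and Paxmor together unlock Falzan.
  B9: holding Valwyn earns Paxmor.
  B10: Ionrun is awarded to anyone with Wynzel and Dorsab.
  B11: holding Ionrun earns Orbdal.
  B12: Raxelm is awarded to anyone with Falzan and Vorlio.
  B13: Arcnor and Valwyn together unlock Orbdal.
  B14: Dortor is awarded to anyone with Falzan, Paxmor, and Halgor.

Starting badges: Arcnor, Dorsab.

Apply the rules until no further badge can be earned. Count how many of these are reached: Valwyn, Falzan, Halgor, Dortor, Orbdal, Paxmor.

6

With Arcnor and Dorsab, Halgor is earned (B4).
With Halgor and Dorsab, Valwyn is earned (B7).
With Arcnor and Valwyn, Orbdal is earned (B13).
With Valwyn, Paxmor is earned (B9).
With Halgor, Arcnor, and Paxmor, Falzan is earned (B8).
With Falzan, Paxmor, and Halgor, Dortor is earned (B14).
Valwyn: reached.
Falzan: reached.
Halgor: reached.
Dortor: reached.
Orbdal: reached.
Paxmor: reached.
All 6 are reached.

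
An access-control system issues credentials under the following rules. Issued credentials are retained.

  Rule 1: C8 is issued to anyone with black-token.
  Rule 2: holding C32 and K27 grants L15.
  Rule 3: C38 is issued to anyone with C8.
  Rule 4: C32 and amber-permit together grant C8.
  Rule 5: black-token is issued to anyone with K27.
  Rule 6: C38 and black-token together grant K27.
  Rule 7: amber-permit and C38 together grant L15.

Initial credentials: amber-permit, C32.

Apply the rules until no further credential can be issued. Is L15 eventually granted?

Holding C32 and amber-permit grants C8 (Rule 4).
Holding C8 grants C38 (Rule 3).
Holding amber-permit and C38 grants L15 (Rule 7).

Yes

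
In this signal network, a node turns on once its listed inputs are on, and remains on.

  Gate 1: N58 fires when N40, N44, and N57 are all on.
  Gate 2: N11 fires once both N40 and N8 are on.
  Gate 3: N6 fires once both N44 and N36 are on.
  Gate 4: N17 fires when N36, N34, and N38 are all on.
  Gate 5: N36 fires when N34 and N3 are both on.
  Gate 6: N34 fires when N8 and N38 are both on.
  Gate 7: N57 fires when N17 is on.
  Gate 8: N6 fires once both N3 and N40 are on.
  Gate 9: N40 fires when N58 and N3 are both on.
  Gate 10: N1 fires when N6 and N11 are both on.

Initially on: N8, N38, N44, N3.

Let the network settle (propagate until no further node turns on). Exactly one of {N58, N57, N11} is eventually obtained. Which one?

N57

Gate 6: N8 and N38 on → N34 on.
N34 and N3 are on, so N36 fires (Gate 5).
N36, N34, and N38 are on, so N17 fires (Gate 4).
Gate 7: N17 on → N57 on.
N58 would need N40, N44, and N57 (Gate 1), but N40 never turns on. N11 would need N40 and N8 (Gate 2), but N40 never turns on.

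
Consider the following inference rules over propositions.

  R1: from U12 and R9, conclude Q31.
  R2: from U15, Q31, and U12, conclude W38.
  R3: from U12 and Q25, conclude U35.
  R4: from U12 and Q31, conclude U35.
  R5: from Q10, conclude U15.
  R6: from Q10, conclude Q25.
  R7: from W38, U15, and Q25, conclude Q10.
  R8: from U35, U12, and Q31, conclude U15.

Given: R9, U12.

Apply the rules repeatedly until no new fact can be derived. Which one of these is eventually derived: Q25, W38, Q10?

From U12 and R9, R1 gives Q31.
U12 and Q31 hold, so U35 follows (R4).
U35, U12, and Q31 hold, so U15 follows (R8).
From U15, Q31, and U12, R2 gives W38.
Q25 would need Q10 (R6), but Q10 is never established. Q10 would need W38, U15, and Q25 (R7), but Q25 is never established.

W38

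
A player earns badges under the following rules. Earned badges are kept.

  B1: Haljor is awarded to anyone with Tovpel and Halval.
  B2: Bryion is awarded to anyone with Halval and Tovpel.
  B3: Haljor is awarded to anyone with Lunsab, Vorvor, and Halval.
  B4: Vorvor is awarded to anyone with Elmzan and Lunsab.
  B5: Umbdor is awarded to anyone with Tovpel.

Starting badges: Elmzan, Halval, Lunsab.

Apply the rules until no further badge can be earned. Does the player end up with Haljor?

With Elmzan and Lunsab, Vorvor is earned (B4).
With Lunsab, Vorvor, and Halval, Haljor is earned (B3).

Yes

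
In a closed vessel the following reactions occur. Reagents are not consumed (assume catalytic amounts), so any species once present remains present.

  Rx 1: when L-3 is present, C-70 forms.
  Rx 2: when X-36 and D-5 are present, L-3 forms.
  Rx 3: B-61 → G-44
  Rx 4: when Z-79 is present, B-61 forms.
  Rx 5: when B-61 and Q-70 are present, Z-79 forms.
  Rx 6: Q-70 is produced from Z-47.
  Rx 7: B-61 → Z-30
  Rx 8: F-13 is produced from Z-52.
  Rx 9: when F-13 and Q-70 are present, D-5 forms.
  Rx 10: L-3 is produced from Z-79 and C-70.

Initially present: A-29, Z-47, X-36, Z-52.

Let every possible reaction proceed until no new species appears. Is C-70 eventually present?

Yes

Z-47 present → Q-70 forms (Rx 6).
Z-52 present → F-13 forms (Rx 8).
F-13 and Q-70 present → D-5 forms (Rx 9).
X-36 and D-5 present → L-3 forms (Rx 2).
L-3 present → C-70 forms (Rx 1).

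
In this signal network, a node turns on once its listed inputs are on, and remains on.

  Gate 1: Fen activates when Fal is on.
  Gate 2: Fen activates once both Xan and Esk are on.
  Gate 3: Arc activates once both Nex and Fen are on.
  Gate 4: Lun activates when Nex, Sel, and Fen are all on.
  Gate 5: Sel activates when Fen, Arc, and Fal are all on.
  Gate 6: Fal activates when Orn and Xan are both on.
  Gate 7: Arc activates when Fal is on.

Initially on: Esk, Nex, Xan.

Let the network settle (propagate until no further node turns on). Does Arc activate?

Xan and Esk are on, so Fen activates (Gate 2).
Gate 3: Nex and Fen on → Arc on.

Yes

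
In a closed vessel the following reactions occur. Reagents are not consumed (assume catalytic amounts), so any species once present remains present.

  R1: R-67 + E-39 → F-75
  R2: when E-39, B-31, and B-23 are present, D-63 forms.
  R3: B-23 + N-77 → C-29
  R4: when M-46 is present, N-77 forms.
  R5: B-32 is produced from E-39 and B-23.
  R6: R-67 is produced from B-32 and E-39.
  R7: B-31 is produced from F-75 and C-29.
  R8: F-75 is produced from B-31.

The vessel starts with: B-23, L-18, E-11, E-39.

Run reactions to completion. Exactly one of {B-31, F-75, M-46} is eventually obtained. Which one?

F-75

E-39 and B-23 present → B-32 forms (R5).
B-32 and E-39 present → R-67 forms (R6).
R-67 and E-39 present → F-75 forms (R1).
No rule produces M-46, and it is not given. B-31 would need F-75 and C-29 (R7), but C-29 never forms.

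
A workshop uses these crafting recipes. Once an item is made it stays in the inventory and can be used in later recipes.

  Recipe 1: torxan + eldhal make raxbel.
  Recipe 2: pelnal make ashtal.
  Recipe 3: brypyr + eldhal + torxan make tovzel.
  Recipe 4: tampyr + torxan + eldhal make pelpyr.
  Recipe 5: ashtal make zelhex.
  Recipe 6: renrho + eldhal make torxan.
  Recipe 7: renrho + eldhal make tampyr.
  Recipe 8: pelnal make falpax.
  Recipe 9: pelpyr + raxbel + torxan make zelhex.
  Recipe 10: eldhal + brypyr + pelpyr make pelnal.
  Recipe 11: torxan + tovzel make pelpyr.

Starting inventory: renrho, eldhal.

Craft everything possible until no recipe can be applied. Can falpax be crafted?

No

falpax would need pelnal (Recipe 8), but pelnal is never obtained.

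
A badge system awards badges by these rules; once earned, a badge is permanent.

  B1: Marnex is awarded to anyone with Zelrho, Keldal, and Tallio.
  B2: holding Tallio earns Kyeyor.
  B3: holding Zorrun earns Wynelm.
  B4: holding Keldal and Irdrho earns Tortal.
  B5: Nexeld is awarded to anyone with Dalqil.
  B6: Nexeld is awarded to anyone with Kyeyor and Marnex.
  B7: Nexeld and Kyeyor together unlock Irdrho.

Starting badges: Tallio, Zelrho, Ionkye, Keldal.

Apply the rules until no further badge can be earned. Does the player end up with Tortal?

Yes

With Tallio, Kyeyor is earned (B2).
With Zelrho, Keldal, and Tallio, Marnex is earned (B1).
With Kyeyor and Marnex, Nexeld is earned (B6).
With Nexeld and Kyeyor, Irdrho is earned (B7).
With Keldal and Irdrho, Tortal is earned (B4).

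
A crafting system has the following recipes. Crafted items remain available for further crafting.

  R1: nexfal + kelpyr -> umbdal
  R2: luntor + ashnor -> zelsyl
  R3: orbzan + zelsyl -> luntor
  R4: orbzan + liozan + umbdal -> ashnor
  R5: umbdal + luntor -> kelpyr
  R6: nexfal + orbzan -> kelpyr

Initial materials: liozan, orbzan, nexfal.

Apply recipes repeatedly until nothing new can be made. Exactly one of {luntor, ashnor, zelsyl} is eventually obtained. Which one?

ashnor

nexfal + orbzan -> kelpyr (R6).
Using R1, nexfal and kelpyr make umbdal.
orbzan + liozan + umbdal -> ashnor (R4).
zelsyl would need luntor and ashnor (R2), but luntor is never obtained. luntor would need orbzan and zelsyl (R3), but zelsyl is never obtained.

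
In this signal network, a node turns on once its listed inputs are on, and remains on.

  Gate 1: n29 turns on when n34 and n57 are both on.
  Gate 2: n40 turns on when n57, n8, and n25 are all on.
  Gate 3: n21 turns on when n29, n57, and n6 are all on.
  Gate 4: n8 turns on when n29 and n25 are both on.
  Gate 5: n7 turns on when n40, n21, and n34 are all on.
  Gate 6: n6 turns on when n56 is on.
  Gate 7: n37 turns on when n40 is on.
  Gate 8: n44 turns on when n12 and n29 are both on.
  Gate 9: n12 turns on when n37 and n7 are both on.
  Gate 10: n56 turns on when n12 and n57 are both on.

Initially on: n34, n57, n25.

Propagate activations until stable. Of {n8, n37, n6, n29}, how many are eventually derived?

n34 and n57 are on, so n29 turns on (Gate 1).
Gate 4: n29 and n25 on → n8 on.
Gate 2: n57, n8, and n25 on → n40 on.
n40 is on, so n37 turns on (Gate 7).
n8: reached.
n37: reached.
n6 would need n56 (Gate 6), but n56 never turns on.
n29: reached.
Reached: n8, n37, and n29 — 3 of the 4.

3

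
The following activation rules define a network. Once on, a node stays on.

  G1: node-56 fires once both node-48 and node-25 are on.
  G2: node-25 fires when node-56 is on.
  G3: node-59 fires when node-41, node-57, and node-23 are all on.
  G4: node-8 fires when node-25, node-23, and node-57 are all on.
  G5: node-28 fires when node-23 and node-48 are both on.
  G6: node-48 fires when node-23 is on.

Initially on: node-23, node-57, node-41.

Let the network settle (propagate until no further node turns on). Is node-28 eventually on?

Yes

G6: node-23 on → node-48 on.
G5: node-23 and node-48 on → node-28 on.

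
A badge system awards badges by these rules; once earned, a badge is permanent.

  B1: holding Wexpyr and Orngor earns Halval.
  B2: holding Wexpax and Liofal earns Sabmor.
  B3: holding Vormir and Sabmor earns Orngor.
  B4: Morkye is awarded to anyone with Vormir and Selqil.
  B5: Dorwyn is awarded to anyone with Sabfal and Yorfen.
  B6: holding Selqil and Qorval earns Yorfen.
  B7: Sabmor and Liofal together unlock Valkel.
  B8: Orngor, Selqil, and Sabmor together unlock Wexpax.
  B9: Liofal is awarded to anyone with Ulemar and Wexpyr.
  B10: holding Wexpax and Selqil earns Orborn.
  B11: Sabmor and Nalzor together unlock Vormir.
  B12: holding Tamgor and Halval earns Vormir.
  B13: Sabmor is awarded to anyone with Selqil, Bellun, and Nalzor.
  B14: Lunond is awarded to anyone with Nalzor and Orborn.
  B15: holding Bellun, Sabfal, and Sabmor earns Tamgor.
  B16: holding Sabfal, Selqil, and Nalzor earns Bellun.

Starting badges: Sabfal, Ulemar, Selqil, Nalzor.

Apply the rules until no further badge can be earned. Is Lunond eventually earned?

Yes

With Sabfal, Selqil, and Nalzor, Bellun is earned (B16).
With Selqil, Bellun, and Nalzor, Sabmor is earned (B13).
With Sabmor and Nalzor, Vormir is earned (B11).
With Vormir and Sabmor, Orngor is earned (B3).
With Orngor, Selqil, and Sabmor, Wexpax is earned (B8).
With Wexpax and Selqil, Orborn is earned (B10).
With Nalzor and Orborn, Lunond is earned (B14).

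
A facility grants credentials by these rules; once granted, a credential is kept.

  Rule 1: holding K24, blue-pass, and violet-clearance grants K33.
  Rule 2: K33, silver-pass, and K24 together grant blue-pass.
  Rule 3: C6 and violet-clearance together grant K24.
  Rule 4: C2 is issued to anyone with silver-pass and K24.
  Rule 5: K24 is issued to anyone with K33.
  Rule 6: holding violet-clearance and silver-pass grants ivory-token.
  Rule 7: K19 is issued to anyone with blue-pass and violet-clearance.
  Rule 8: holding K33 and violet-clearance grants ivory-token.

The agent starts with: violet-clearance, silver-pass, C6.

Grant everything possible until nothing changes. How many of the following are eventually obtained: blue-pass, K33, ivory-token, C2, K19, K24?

Holding C6 and violet-clearance grants K24 (Rule 3).
Holding violet-clearance and silver-pass grants ivory-token (Rule 6).
Holding silver-pass and K24 grants C2 (Rule 4).
blue-pass would need K33, silver-pass, and K24 (Rule 2), but K33 is never granted.
K33 would need K24, blue-pass, and violet-clearance (Rule 1), but blue-pass is never granted.
ivory-token: reached.
C2: reached.
K19 would need blue-pass and violet-clearance (Rule 7), but blue-pass is never granted.
K24: reached.
Reached: ivory-token, C2, and K24 — 3 of the 6.

3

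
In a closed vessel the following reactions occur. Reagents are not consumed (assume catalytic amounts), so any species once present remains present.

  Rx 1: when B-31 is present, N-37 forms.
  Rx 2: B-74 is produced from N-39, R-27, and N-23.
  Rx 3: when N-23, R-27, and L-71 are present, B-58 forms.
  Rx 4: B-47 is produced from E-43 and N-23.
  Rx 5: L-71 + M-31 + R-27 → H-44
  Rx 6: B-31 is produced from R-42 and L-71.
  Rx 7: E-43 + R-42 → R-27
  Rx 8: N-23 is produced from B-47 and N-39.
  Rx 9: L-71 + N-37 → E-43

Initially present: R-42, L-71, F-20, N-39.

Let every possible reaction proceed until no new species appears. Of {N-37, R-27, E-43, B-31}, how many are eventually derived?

4

R-42 and L-71 present → B-31 forms (Rx 6).
B-31 present → N-37 forms (Rx 1).
L-71 and N-37 present → E-43 forms (Rx 9).
E-43 and R-42 present → R-27 forms (Rx 7).
N-37: reached.
R-27: reached.
E-43: reached.
B-31: reached.
All 4 are reached.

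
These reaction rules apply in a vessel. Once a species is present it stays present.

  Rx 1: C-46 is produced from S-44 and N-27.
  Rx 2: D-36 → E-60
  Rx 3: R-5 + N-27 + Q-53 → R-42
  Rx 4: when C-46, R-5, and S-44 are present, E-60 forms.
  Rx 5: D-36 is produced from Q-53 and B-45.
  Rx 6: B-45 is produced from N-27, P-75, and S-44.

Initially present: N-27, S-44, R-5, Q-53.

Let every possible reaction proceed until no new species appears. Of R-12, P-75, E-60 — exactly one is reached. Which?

E-60

S-44 and N-27 present → C-46 forms (Rx 1).
C-46, R-5, and S-44 present → E-60 forms (Rx 4).
No rule produces R-12, and it is not given. No rule produces P-75, and it is not given.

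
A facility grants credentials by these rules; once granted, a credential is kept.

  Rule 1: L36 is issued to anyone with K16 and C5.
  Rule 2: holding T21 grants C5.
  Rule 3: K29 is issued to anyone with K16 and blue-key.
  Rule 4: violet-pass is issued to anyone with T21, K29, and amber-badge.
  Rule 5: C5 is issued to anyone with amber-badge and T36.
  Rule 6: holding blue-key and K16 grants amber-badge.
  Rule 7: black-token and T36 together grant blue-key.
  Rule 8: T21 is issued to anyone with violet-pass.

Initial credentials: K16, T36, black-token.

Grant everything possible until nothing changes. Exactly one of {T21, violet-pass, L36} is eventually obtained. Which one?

Holding black-token and T36 grants blue-key (Rule 7).
Holding blue-key and K16 grants amber-badge (Rule 6).
Holding amber-badge and T36 grants C5 (Rule 5).
Holding K16 and C5 grants L36 (Rule 1).
violet-pass would need T21, K29, and amber-badge (Rule 4), but T21 is never granted. T21 would need violet-pass (Rule 8), but violet-pass is never granted.

L36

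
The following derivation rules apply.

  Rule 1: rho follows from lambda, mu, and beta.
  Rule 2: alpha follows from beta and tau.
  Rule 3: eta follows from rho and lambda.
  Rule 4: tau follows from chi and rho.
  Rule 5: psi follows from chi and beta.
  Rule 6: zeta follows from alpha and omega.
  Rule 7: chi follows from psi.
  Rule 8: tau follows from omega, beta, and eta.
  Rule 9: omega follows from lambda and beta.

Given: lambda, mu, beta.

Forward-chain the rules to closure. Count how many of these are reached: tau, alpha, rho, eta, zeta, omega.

6

lambda, mu, and beta hold, so rho follows (Rule 1).
lambda and beta hold, so omega follows (Rule 9).
From rho and lambda, Rule 3 gives eta.
From omega, beta, and eta, Rule 8 gives tau.
beta and tau hold, so alpha follows (Rule 2).
From alpha and omega, Rule 6 gives zeta.
tau: reached.
alpha: reached.
rho: reached.
eta: reached.
zeta: reached.
omega: reached.
All 6 are reached.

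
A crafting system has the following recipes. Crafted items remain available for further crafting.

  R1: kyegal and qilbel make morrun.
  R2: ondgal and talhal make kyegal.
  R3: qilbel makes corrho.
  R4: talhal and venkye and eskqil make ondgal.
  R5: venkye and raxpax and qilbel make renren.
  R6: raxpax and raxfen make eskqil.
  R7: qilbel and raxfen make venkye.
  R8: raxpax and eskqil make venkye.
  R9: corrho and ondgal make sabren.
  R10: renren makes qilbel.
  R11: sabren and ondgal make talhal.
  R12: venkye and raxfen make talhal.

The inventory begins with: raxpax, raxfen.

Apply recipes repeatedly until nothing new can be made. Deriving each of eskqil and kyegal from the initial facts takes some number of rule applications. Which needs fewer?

eskqil: raxpax and raxfen → eskqil (R6). [1 rule application]
kyegal: Using R6, raxpax and raxfen make eskqil. Using R8, raxpax and eskqil make venkye. venkye and raxfen → talhal (R12). Using R4, talhal, venkye, and eskqil make ondgal. Using R2, ondgal and talhal make kyegal. [5 rule applications]
eskqil needs fewer.

eskqil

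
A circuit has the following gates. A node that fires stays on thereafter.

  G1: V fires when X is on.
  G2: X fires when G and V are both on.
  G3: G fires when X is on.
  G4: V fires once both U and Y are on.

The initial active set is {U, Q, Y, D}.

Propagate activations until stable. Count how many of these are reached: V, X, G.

1

G4: U and Y on → V on.
V: reached.
X would need G and V (G2), but G never turns on.
G would need X (G3), but X never turns on.
Reached: V — 1 of the 3.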